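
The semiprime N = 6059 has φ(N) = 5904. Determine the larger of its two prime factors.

φ(n) = (p−1)(q−1) = n − (p+q) + 1, so p + q = 6059 − 5904 + 1 = 156.
p and q are the roots of t² − 156t + 6059 = 0.
Discriminant: 156² − 4·6059 = 24336 − 24236 = 100; √100 = 10.
q = (156 − 10)/2 = 73, p = (156 + 10)/2 = 83.
Check: 73 · 83 = 6059.

83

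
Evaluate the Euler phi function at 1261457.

1224720

Factor: 1261457 = 71 · 109 · 163.
φ(1261457) = (71−1) · (109−1) · (163−1) = 70 · 108 · 162 = 1224720.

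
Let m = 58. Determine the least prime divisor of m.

58 is even: 2 divides it.

2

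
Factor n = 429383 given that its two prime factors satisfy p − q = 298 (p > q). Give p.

821

Since p = q + 298, we have 429383 = q(q + 298), so q² + 298q − 429383 = 0.
Discriminant: 298² + 4·429383 = 88804 + 1717532 = 1806336; √1806336 = 1344.
q = (−298 + 1344)/2 = 523, and p = q + 298 = 821.
Check: 523 · 821 = 429383.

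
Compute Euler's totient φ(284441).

266992

Factor: 284441 = 23 · 83 · 149.
φ(284441) = (23−1) · (83−1) · (149−1) = 22 · 82 · 148 = 266992.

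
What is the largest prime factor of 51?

17

51 = 3 · 17
17 is prime.
So 51 = 3 · 17; the largest prime factor is 17.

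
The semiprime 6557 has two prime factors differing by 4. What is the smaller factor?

79

Since p = q + 4, we have 6557 = q(q + 4), so q² + 4q − 6557 = 0.
Discriminant: 4² + 4·6557 = 16 + 26228 = 26244; √26244 = 162.
q = (−4 + 162)/2 = 79, and p = q + 4 = 83.
Check: 79 · 83 = 6557.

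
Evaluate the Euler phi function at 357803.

Factor: 357803 = 43 · 53 · 157.
φ(357803) = (43−1) · (53−1) · (157−1) = 42 · 52 · 156 = 340704.

340704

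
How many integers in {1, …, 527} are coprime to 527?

Factor: 527 = 17 · 31.
φ(527) = (17−1) · (31−1) = 16 · 30 = 480.

480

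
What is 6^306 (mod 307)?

6^1 ≡ 6 (mod 307)
6^2 ≡ 6^2 = 36 ≡ 36 (mod 307)
6^4 ≡ 36^2 = 1296 ≡ 68 (mod 307)
6^8 ≡ 68^2 = 4624 ≡ 19 (mod 307)
6^16 ≡ 19^2 = 361 ≡ 54 (mod 307)
6^32 ≡ 54^2 = 2916 ≡ 153 (mod 307)
6^64 ≡ 153^2 = 23409 ≡ 77 (mod 307)
6^128 ≡ 77^2 = 5929 ≡ 96 (mod 307)
6^256 ≡ 96^2 = 9216 ≡ 6 (mod 307)
306 = 256 + 32 + 16 + 2 in binary powers of 2.
So 6^306 ≡ 6 · 153 · 54 · 36 ≡ 1 (mod 307).
Since the result is 1, base 6 gives no evidence that 307 is composite.

1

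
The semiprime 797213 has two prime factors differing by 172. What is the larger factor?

Since p = q + 172, we have 797213 = q(q + 172), so q² + 172q − 797213 = 0.
Discriminant: 172² + 4·797213 = 29584 + 3188852 = 3218436; √3218436 = 1794.
q = (−172 + 1794)/2 = 811, and p = q + 172 = 983.
Check: 811 · 983 = 797213.

983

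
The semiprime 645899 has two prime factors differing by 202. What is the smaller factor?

709

Since p = q + 202, we have 645899 = q(q + 202), so q² + 202q − 645899 = 0.
Discriminant: 202² + 4·645899 = 40804 + 2583596 = 2624400; √2624400 = 1620.
q = (−202 + 1620)/2 = 709, and p = q + 202 = 911.
Check: 709 · 911 = 645899.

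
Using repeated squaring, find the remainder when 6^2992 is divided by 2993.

201

6^1 ≡ 6 (mod 2993)
6^2 ≡ 6^2 = 36 ≡ 36 (mod 2993)
6^4 ≡ 36^2 = 1296 ≡ 1296 (mod 2993)
6^8 ≡ 1296^2 = 1679616 ≡ 543 (mod 2993)
6^16 ≡ 543^2 = 294849 ≡ 1535 (mod 2993)
6^32 ≡ 1535^2 = 2356225 ≡ 734 (mod 2993)
6^64 ≡ 734^2 = 538756 ≡ 16 (mod 2993)
6^128 ≡ 16^2 = 256 ≡ 256 (mod 2993)
6^256 ≡ 256^2 = 65536 ≡ 2683 (mod 2993)
6^512 ≡ 2683^2 = 7198489 ≡ 324 (mod 2993)
6^1024 ≡ 324^2 = 104976 ≡ 221 (mod 2993)
6^2048 ≡ 221^2 = 48841 ≡ 953 (mod 2993)
2992 = 2048 + 512 + 256 + 128 + 32 + 16 in binary powers of 2.
So 6^2992 ≡ 953 · 324 · 2683 · 256 · 734 · 1535 ≡ 201 (mod 2993).
Since 201 ≠ 1, base 6 is a Fermat witness: 2993 is composite.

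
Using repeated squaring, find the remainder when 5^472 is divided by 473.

5^1 ≡ 5 (mod 473)
5^2 ≡ 5^2 = 25 ≡ 25 (mod 473)
5^4 ≡ 25^2 = 625 ≡ 152 (mod 473)
5^8 ≡ 152^2 = 23104 ≡ 400 (mod 473)
5^16 ≡ 400^2 = 160000 ≡ 126 (mod 473)
5^32 ≡ 126^2 = 15876 ≡ 267 (mod 473)
5^64 ≡ 267^2 = 71289 ≡ 339 (mod 473)
5^128 ≡ 339^2 = 114921 ≡ 455 (mod 473)
5^256 ≡ 455^2 = 207025 ≡ 324 (mod 473)
472 = 256 + 128 + 64 + 16 + 8 in binary powers of 2.
So 5^472 ≡ 324 · 455 · 339 · 126 · 400 ≡ 454 (mod 473).
Since 454 ≠ 1, base 5 is a Fermat witness: 473 is composite.

454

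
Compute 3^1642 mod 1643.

3^1 ≡ 3 (mod 1643)
3^2 ≡ 3^2 = 9 ≡ 9 (mod 1643)
3^4 ≡ 9^2 = 81 ≡ 81 (mod 1643)
3^8 ≡ 81^2 = 6561 ≡ 1632 (mod 1643)
3^16 ≡ 1632^2 = 2663424 ≡ 121 (mod 1643)
3^32 ≡ 121^2 = 14641 ≡ 1497 (mod 1643)
3^64 ≡ 1497^2 = 2241009 ≡ 1600 (mod 1643)
3^128 ≡ 1600^2 = 2560000 ≡ 206 (mod 1643)
3^256 ≡ 206^2 = 42436 ≡ 1361 (mod 1643)
3^512 ≡ 1361^2 = 1852321 ≡ 660 (mod 1643)
3^1024 ≡ 660^2 = 435600 ≡ 205 (mod 1643)
1642 = 1024 + 512 + 64 + 32 + 8 + 2 in binary powers of 2.
So 3^1642 ≡ 205 · 660 · 1600 · 1497 · 1632 · 9 ≡ 820 (mod 1643).
Since 820 ≠ 1, base 3 is a Fermat witness: 1643 is composite.

820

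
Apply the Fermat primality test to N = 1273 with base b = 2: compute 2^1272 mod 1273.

1246

2^1 ≡ 2 (mod 1273)
2^2 ≡ 2^2 = 4 ≡ 4 (mod 1273)
2^4 ≡ 4^2 = 16 ≡ 16 (mod 1273)
2^8 ≡ 16^2 = 256 ≡ 256 (mod 1273)
2^16 ≡ 256^2 = 65536 ≡ 613 (mod 1273)
2^32 ≡ 613^2 = 375769 ≡ 234 (mod 1273)
2^64 ≡ 234^2 = 54756 ≡ 17 (mod 1273)
2^128 ≡ 17^2 = 289 ≡ 289 (mod 1273)
2^256 ≡ 289^2 = 83521 ≡ 776 (mod 1273)
2^512 ≡ 776^2 = 602176 ≡ 47 (mod 1273)
2^1024 ≡ 47^2 = 2209 ≡ 936 (mod 1273)
1272 = 1024 + 128 + 64 + 32 + 16 + 8 in binary powers of 2.
So 2^1272 ≡ 936 · 289 · 17 · 234 · 613 · 256 ≡ 1246 (mod 1273).
Since 1246 ≠ 1, base 2 is a Fermat witness: 1273 is composite.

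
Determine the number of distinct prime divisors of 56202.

56202 = 2 · 28101
28101 = 3 · 9367
9367 = 17 · 551
551 = 19 · 29
56202 = 2 · 3 · 17 · 19 · 29, which has 5 distinct prime factors.

5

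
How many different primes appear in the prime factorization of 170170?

6

170170 = 2 · 85085
85085 = 5 · 17017
17017 = 7 · 2431
2431 = 11 · 221
221 = 13 · 17
170170 = 2 · 5 · 7 · 11 · 13 · 17, which has 6 distinct prime factors.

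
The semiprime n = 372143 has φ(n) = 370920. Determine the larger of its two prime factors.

661

φ(n) = (p−1)(q−1) = n − (p+q) + 1, so p + q = 372143 − 370920 + 1 = 1224.
p and q are the roots of t² − 1224t + 372143 = 0.
Discriminant: 1224² − 4·372143 = 1498176 − 1488572 = 9604; √9604 = 98.
q = (1224 − 98)/2 = 563, p = (1224 + 98)/2 = 661.
Check: 563 · 661 = 372143.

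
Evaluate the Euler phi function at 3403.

3280

Factor: 3403 = 41 · 83.
φ(3403) = (41−1) · (83−1) = 40 · 82 = 3280.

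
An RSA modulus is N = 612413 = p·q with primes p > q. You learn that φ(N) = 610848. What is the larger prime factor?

809

φ(n) = (p−1)(q−1) = n − (p+q) + 1, so p + q = 612413 − 610848 + 1 = 1566.
p and q are the roots of t² − 1566t + 612413 = 0.
Discriminant: 1566² − 4·612413 = 2452356 − 2449652 = 2704; √2704 = 52.
q = (1566 − 52)/2 = 757, p = (1566 + 52)/2 = 809.
Check: 757 · 809 = 612413.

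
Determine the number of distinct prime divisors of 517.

517 = 11 · 47
517 = 11 · 47, which has 2 distinct prime factors.

2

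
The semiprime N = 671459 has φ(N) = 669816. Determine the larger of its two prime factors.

887

φ(n) = (p−1)(q−1) = n − (p+q) + 1, so p + q = 671459 − 669816 + 1 = 1644.
p and q are the roots of t² − 1644t + 671459 = 0.
Discriminant: 1644² − 4·671459 = 2702736 − 2685836 = 16900; √16900 = 130.
q = (1644 − 130)/2 = 757, p = (1644 + 130)/2 = 887.
Check: 757 · 887 = 671459.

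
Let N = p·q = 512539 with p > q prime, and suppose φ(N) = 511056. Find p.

937

φ(n) = (p−1)(q−1) = n − (p+q) + 1, so p + q = 512539 − 511056 + 1 = 1484.
p and q are the roots of t² − 1484t + 512539 = 0.
Discriminant: 1484² − 4·512539 = 2202256 − 2050156 = 152100; √152100 = 390.
q = (1484 − 390)/2 = 547, p = (1484 + 390)/2 = 937.
Check: 547 · 937 = 512539.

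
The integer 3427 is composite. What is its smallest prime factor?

3427 is odd.
Digit sum 16, not divisible by 3.
Ends in 7: not divisible by 5.
7: 3427 = 7·489 + 4
11: 3427 = 11·311 + 6
13: 3427 = 13·263 + 8
17: 3427 = 17·201 + 10
19: 3427 = 19·180 + 7
23: 3427 = 23·149

23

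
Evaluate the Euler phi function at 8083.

Factor: 8083 = 59 · 137.
φ(8083) = (59−1) · (137−1) = 58 · 136 = 7888.

7888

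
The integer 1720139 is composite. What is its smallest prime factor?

61

1720139 is odd.
Digit sum 23, not divisible by 3.
Ends in 9: not divisible by 5.
7: 1720139 = 7·245734 + 1
11: 1720139 = 11·156376 + 3
13: 1720139 = 13·132318 + 5
17: 1720139 = 17·101184 + 11
19: 1720139 = 19·90533 + 12
23: 1720139 = 23·74788 + 15
29: 1720139 = 29·59315 + 4
31: 1720139 = 31·55488 + 11
37: 1720139 = 37·46490 + 9
41: 1720139 = 41·41954 + 25
43: 1720139 = 43·40003 + 10
47: 1720139 = 47·36598 + 33
53: 1720139 = 53·32455 + 24
59: 1720139 = 59·29154 + 53
61: 1720139 = 61·28199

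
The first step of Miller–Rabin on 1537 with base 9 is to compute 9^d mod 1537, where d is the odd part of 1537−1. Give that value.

729

1537 − 1 = 1536 = 2^9 · 3, so d = 3.
9^1 ≡ 9 (mod 1537)
9^2 ≡ 9^2 = 81 ≡ 81 (mod 1537)
3 = 2 + 1 in binary powers of 2.
So 9^3 ≡ 81 · 9 ≡ 729 (mod 1537).
Squaring chain: 729 → 1176 → 1213 → 460 → 1031 → 894 → 1533 → 16 → 256; never reaches −1, so base 9 is a Miller–Rabin witness that 1537 is composite.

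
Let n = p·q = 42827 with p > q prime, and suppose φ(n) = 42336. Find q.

113

φ(n) = (p−1)(q−1) = n − (p+q) + 1, so p + q = 42827 − 42336 + 1 = 492.
p and q are the roots of t² − 492t + 42827 = 0.
Discriminant: 492² − 4·42827 = 242064 − 171308 = 70756; √70756 = 266.
q = (492 − 266)/2 = 113, p = (492 + 266)/2 = 379.
Check: 113 · 379 = 42827.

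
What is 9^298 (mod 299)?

9^1 ≡ 9 (mod 299)
9^2 ≡ 9^2 = 81 ≡ 81 (mod 299)
9^4 ≡ 81^2 = 6561 ≡ 282 (mod 299)
9^8 ≡ 282^2 = 79524 ≡ 289 (mod 299)
9^16 ≡ 289^2 = 83521 ≡ 100 (mod 299)
9^32 ≡ 100^2 = 10000 ≡ 133 (mod 299)
9^64 ≡ 133^2 = 17689 ≡ 48 (mod 299)
9^128 ≡ 48^2 = 2304 ≡ 211 (mod 299)
9^256 ≡ 211^2 = 44521 ≡ 269 (mod 299)
298 = 256 + 32 + 8 + 2 in binary powers of 2.
So 9^298 ≡ 269 · 133 · 289 · 81 ≡ 9 (mod 299).
Since 9 ≠ 1, base 9 is a Fermat witness: 299 is composite.

9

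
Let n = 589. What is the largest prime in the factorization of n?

589 = 19 · 31
31 is prime.
So 589 = 19 · 31; the largest prime factor is 31.

31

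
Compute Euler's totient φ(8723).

Factor: 8723 = 11 · 13 · 61.
φ(8723) = (11−1) · (13−1) · (61−1) = 10 · 12 · 60 = 7200.

7200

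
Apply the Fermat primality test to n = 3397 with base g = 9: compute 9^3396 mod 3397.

9^1 ≡ 9 (mod 3397)
9^2 ≡ 9^2 = 81 ≡ 81 (mod 3397)
9^4 ≡ 81^2 = 6561 ≡ 3164 (mod 3397)
9^8 ≡ 3164^2 = 10010896 ≡ 3334 (mod 3397)
9^16 ≡ 3334^2 = 11115556 ≡ 572 (mod 3397)
9^32 ≡ 572^2 = 327184 ≡ 1072 (mod 3397)
9^64 ≡ 1072^2 = 1149184 ≡ 998 (mod 3397)
9^128 ≡ 998^2 = 996004 ≡ 683 (mod 3397)
9^256 ≡ 683^2 = 466489 ≡ 1100 (mod 3397)
9^512 ≡ 1100^2 = 1210000 ≡ 668 (mod 3397)
9^1024 ≡ 668^2 = 446224 ≡ 1217 (mod 3397)
9^2048 ≡ 1217^2 = 1481089 ≡ 3394 (mod 3397)
3396 = 2048 + 1024 + 256 + 64 + 4 in binary powers of 2.
So 9^3396 ≡ 3394 · 1217 · 1100 · 998 · 3164 ≡ 97 (mod 3397).
Since 97 ≠ 1, base 9 is a Fermat witness: 3397 is composite.

97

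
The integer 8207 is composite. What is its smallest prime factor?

29

8207 is odd.
Digit sum 17, not divisible by 3.
Ends in 7: not divisible by 5.
7: 8207 = 7·1172 + 3
11: 8207 = 11·746 + 1
13: 8207 = 13·631 + 4
17: 8207 = 17·482 + 13
19: 8207 = 19·431 + 18
23: 8207 = 23·356 + 19
29: 8207 = 29·283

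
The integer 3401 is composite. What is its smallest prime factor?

19

3401 is odd.
Digit sum 8, not divisible by 3.
Ends in 1: not divisible by 5.
7: 3401 = 7·485 + 6
11: 3401 = 11·309 + 2
13: 3401 = 13·261 + 8
17: 3401 = 17·200 + 1
19: 3401 = 19·179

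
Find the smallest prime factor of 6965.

5

6965 is odd.
Digit sum 26, not divisible by 3.
Ends in 5: divisible by 5.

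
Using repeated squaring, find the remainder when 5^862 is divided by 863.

1

5^1 ≡ 5 (mod 863)
5^2 ≡ 5^2 = 25 ≡ 25 (mod 863)
5^4 ≡ 25^2 = 625 ≡ 625 (mod 863)
5^8 ≡ 625^2 = 390625 ≡ 549 (mod 863)
5^16 ≡ 549^2 = 301401 ≡ 214 (mod 863)
5^32 ≡ 214^2 = 45796 ≡ 57 (mod 863)
5^64 ≡ 57^2 = 3249 ≡ 660 (mod 863)
5^128 ≡ 660^2 = 435600 ≡ 648 (mod 863)
5^256 ≡ 648^2 = 419904 ≡ 486 (mod 863)
5^512 ≡ 486^2 = 236196 ≡ 597 (mod 863)
862 = 512 + 256 + 64 + 16 + 8 + 4 + 2 in binary powers of 2.
So 5^862 ≡ 597 · 486 · 660 · 214 · 549 · 625 · 25 ≡ 1 (mod 863).
Since the result is 1, base 5 gives no evidence that 863 is composite.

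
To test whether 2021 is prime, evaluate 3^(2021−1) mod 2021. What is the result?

3^1 ≡ 3 (mod 2021)
3^2 ≡ 3^2 = 9 ≡ 9 (mod 2021)
3^4 ≡ 9^2 = 81 ≡ 81 (mod 2021)
3^8 ≡ 81^2 = 6561 ≡ 498 (mod 2021)
3^16 ≡ 498^2 = 248004 ≡ 1442 (mod 2021)
3^32 ≡ 1442^2 = 2079364 ≡ 1776 (mod 2021)
3^64 ≡ 1776^2 = 3154176 ≡ 1416 (mod 2021)
3^128 ≡ 1416^2 = 2005056 ≡ 224 (mod 2021)
3^256 ≡ 224^2 = 50176 ≡ 1672 (mod 2021)
3^512 ≡ 1672^2 = 2795584 ≡ 541 (mod 2021)
3^1024 ≡ 541^2 = 292681 ≡ 1657 (mod 2021)
2020 = 1024 + 512 + 256 + 128 + 64 + 32 + 4 in binary powers of 2.
So 3^2020 ≡ 1657 · 541 · 1672 · 224 · 1416 · 1776 · 81 ≡ 253 (mod 2021).
Since 253 ≠ 1, base 3 is a Fermat witness: 2021 is composite.

253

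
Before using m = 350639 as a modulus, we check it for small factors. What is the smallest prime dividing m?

29

350639 is odd.
Digit sum 26, not divisible by 3.
Ends in 9: not divisible by 5.
7: 350639 = 7·50091 + 2
11: 350639 = 11·31876 + 3
13: 350639 = 13·26972 + 3
17: 350639 = 17·20625 + 14
19: 350639 = 19·18454 + 13
23: 350639 = 23·15245 + 4
29: 350639 = 29·12091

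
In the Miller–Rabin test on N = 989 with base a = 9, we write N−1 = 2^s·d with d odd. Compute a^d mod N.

989 − 1 = 988 = 2^2 · 247, so d = 247.
9^1 ≡ 9 (mod 989)
9^2 ≡ 9^2 = 81 ≡ 81 (mod 989)
9^4 ≡ 81^2 = 6561 ≡ 627 (mod 989)
9^8 ≡ 627^2 = 393129 ≡ 496 (mod 989)
9^16 ≡ 496^2 = 246016 ≡ 744 (mod 989)
9^32 ≡ 744^2 = 553536 ≡ 685 (mod 989)
9^64 ≡ 685^2 = 469225 ≡ 439 (mod 989)
9^128 ≡ 439^2 = 192721 ≡ 855 (mod 989)
247 = 128 + 64 + 32 + 16 + 4 + 2 + 1 in binary powers of 2.
So 9^247 ≡ 855 · 439 · 685 · 744 · 627 · 81 · 9 ≡ 744 (mod 989).
Squaring chain: 744 → 685; never reaches −1, so base 9 is a Miller–Rabin witness that 989 is composite.

744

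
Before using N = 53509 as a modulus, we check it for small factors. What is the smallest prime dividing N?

73

53509 is odd.
Digit sum 22, not divisible by 3.
Ends in 9: not divisible by 5.
7: 53509 = 7·7644 + 1
11: 53509 = 11·4864 + 5
13: 53509 = 13·4116 + 1
17: 53509 = 17·3147 + 10
19: 53509 = 19·2816 + 5
23: 53509 = 23·2326 + 11
29: 53509 = 29·1845 + 4
31: 53509 = 31·1726 + 3
37: 53509 = 37·1446 + 7
41: 53509 = 41·1305 + 4
43: 53509 = 43·1244 + 17
47: 53509 = 47·1138 + 23
53: 53509 = 53·1009 + 32
59: 53509 = 59·906 + 55
61: 53509 = 61·877 + 12
67: 53509 = 67·798 + 43
71: 53509 = 71·753 + 46
73: 53509 = 73·733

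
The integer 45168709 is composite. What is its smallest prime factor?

71

45168709 is odd.
Digit sum 40, not divisible by 3.
Ends in 9: not divisible by 5.
7: 45168709 = 7·6452672 + 5
11: 45168709 = 11·4106246 + 3
13: 45168709 = 13·3474516 + 1
17: 45168709 = 17·2656982 + 15
19: 45168709 = 19·2377300 + 9
23: 45168709 = 23·1963856 + 21
29: 45168709 = 29·1557541 + 20
31: 45168709 = 31·1457055 + 4
37: 45168709 = 37·1220775 + 34
41: 45168709 = 41·1101675 + 34
43: 45168709 = 43·1050435 + 4
47: 45168709 = 47·961036 + 17
53: 45168709 = 53·852239 + 42
59: 45168709 = 59·765571 + 20
61: 45168709 = 61·740470 + 39
67: 45168709 = 67·674159 + 56
71: 45168709 = 71·636179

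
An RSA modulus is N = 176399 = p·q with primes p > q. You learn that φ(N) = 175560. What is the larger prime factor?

421

φ(n) = (p−1)(q−1) = n − (p+q) + 1, so p + q = 176399 − 175560 + 1 = 840.
p and q are the roots of t² − 840t + 176399 = 0.
Discriminant: 840² − 4·176399 = 705600 − 705596 = 4; √4 = 2.
q = (840 − 2)/2 = 419, p = (840 + 2)/2 = 421.
Check: 419 · 421 = 176399.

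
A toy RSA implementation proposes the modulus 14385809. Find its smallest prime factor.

83

14385809 is odd.
Digit sum 38, not divisible by 3.
Ends in 9: not divisible by 5.
7: 14385809 = 7·2055115 + 4
11: 14385809 = 11·1307800 + 9
13: 14385809 = 13·1106600 + 9
17: 14385809 = 17·846224 + 1
19: 14385809 = 19·757147 + 16
23: 14385809 = 23·625469 + 22
29: 14385809 = 29·496062 + 11
31: 14385809 = 31·464058 + 11
37: 14385809 = 37·388805 + 24
41: 14385809 = 41·350873 + 16
43: 14385809 = 43·334553 + 30
47: 14385809 = 47·306081 + 2
53: 14385809 = 53·271430 + 19
59: 14385809 = 59·243827 + 16
61: 14385809 = 61·235832 + 57
67: 14385809 = 67·214713 + 38
71: 14385809 = 71·202617 + 2
73: 14385809 = 73·197065 + 64
79: 14385809 = 79·182098 + 67
83: 14385809 = 83·173323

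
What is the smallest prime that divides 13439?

13439 is odd.
Digit sum 20, not divisible by 3.
Ends in 9: not divisible by 5.
7: 13439 = 7·1919 + 6
11: 13439 = 11·1221 + 8
13: 13439 = 13·1033 + 10
17: 13439 = 17·790 + 9
19: 13439 = 19·707 + 6
23: 13439 = 23·584 + 7
29: 13439 = 29·463 + 12
31: 13439 = 31·433 + 16
37: 13439 = 37·363 + 8
41: 13439 = 41·327 + 32
43: 13439 = 43·312 + 23
47: 13439 = 47·285 + 44
53: 13439 = 53·253 + 30
59: 13439 = 59·227 + 46
61: 13439 = 61·220 + 19
67: 13439 = 67·200 + 39
71: 13439 = 71·189 + 20
73: 13439 = 73·184 + 7
79: 13439 = 79·170 + 9
83: 13439 = 83·161 + 76
89: 13439 = 89·151

89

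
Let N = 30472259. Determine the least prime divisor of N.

30472259 is odd.
Digit sum 32, not divisible by 3.
Ends in 9: not divisible by 5.
7: 30472259 = 7·4353179 + 6
11: 30472259 = 11·2770205 + 4
13: 30472259 = 13·2344019 + 12
17: 30472259 = 17·1792485 + 14
19: 30472259 = 19·1603803 + 2
23: 30472259 = 23·1324880 + 19
29: 30472259 = 29·1050767 + 16
31: 30472259 = 31·982976 + 3
37: 30472259 = 37·823574 + 21
41: 30472259 = 41·743225 + 34
43: 30472259 = 43·708657 + 8
47: 30472259 = 47·648345 + 44
53: 30472259 = 53·574948 + 15
59: 30472259 = 59·516478 + 57
61: 30472259 = 61·499545 + 14
67: 30472259 = 67·454809 + 56
71: 30472259 = 71·429186 + 53
73: 30472259 = 73·417428 + 15
79: 30472259 = 79·385724 + 63
83: 30472259 = 83·367135 + 54
89: 30472259 = 89·342384 + 83
97: 30472259 = 97·314147

97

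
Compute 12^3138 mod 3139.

12^1 ≡ 12 (mod 3139)
12^2 ≡ 12^2 = 144 ≡ 144 (mod 3139)
12^4 ≡ 144^2 = 20736 ≡ 1902 (mod 3139)
12^8 ≡ 1902^2 = 3617604 ≡ 1476 (mod 3139)
12^16 ≡ 1476^2 = 2178576 ≡ 110 (mod 3139)
12^32 ≡ 110^2 = 12100 ≡ 2683 (mod 3139)
12^64 ≡ 2683^2 = 7198489 ≡ 762 (mod 3139)
12^128 ≡ 762^2 = 580644 ≡ 3068 (mod 3139)
12^256 ≡ 3068^2 = 9412624 ≡ 1902 (mod 3139)
12^512 ≡ 1902^2 = 3617604 ≡ 1476 (mod 3139)
12^1024 ≡ 1476^2 = 2178576 ≡ 110 (mod 3139)
12^2048 ≡ 110^2 = 12100 ≡ 2683 (mod 3139)
3138 = 2048 + 1024 + 64 + 2 in binary powers of 2.
So 12^3138 ≡ 2683 · 110 · 762 · 144 ≡ 649 (mod 3139).
Since 649 ≠ 1, base 12 is a Fermat witness: 3139 is composite.

649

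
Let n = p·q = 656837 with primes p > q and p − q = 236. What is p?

Since p = q + 236, we have 656837 = q(q + 236), so q² + 236q − 656837 = 0.
Discriminant: 236² + 4·656837 = 55696 + 2627348 = 2683044; √2683044 = 1638.
q = (−236 + 1638)/2 = 701, and p = q + 236 = 937.
Check: 701 · 937 = 656837.

937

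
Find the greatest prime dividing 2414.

2414 = 2 · 1207
1207 = 17 · 71
71 is prime.
So 2414 = 2 · 17 · 71; the largest prime factor is 71.

71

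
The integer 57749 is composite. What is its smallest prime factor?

17

57749 is odd.
Digit sum 32, not divisible by 3.
Ends in 9: not divisible by 5.
7: 57749 = 7·8249 + 6
11: 57749 = 11·5249 + 10
13: 57749 = 13·4442 + 3
17: 57749 = 17·3397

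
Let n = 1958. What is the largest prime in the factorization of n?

89

1958 = 2 · 979
979 = 11 · 89
89 is prime.
So 1958 = 2 · 11 · 89; the largest prime factor is 89.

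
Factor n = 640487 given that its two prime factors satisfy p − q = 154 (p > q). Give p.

Since p = q + 154, we have 640487 = q(q + 154), so q² + 154q − 640487 = 0.
Discriminant: 154² + 4·640487 = 23716 + 2561948 = 2585664; √2585664 = 1608.
q = (−154 + 1608)/2 = 727, and p = q + 154 = 881.
Check: 727 · 881 = 640487.

881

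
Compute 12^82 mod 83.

1

12^1 ≡ 12 (mod 83)
12^2 ≡ 12^2 = 144 ≡ 61 (mod 83)
12^4 ≡ 61^2 = 3721 ≡ 69 (mod 83)
12^8 ≡ 69^2 = 4761 ≡ 30 (mod 83)
12^16 ≡ 30^2 = 900 ≡ 70 (mod 83)
12^32 ≡ 70^2 = 4900 ≡ 3 (mod 83)
12^64 ≡ 3^2 = 9 ≡ 9 (mod 83)
82 = 64 + 16 + 2 in binary powers of 2.
So 12^82 ≡ 9 · 70 · 61 ≡ 1 (mod 83).
Since the result is 1, base 12 gives no evidence that 83 is composite.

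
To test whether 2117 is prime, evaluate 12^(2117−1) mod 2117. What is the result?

1857

12^1 ≡ 12 (mod 2117)
12^2 ≡ 12^2 = 144 ≡ 144 (mod 2117)
12^4 ≡ 144^2 = 20736 ≡ 1683 (mod 2117)
12^8 ≡ 1683^2 = 2832489 ≡ 2060 (mod 2117)
12^16 ≡ 2060^2 = 4243600 ≡ 1132 (mod 2117)
12^32 ≡ 1132^2 = 1281424 ≡ 639 (mod 2117)
12^64 ≡ 639^2 = 408321 ≡ 1857 (mod 2117)
12^128 ≡ 1857^2 = 3448449 ≡ 1973 (mod 2117)
12^256 ≡ 1973^2 = 3892729 ≡ 1683 (mod 2117)
12^512 ≡ 1683^2 = 2832489 ≡ 2060 (mod 2117)
12^1024 ≡ 2060^2 = 4243600 ≡ 1132 (mod 2117)
12^2048 ≡ 1132^2 = 1281424 ≡ 639 (mod 2117)
2116 = 2048 + 64 + 4 in binary powers of 2.
So 12^2116 ≡ 639 · 1857 · 1683 ≡ 1857 (mod 2117).
Since 1857 ≠ 1, base 12 is a Fermat witness: 2117 is composite.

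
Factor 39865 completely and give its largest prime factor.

67

39865 = 5 · 7973
7973 = 7 · 1139
1139 = 17 · 67
67 is prime.
So 39865 = 5 · 7 · 17 · 67; the largest prime factor is 67.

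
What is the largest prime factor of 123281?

61

123281 = 43 · 2867
2867 = 47 · 61
61 is prime.
So 123281 = 43 · 47 · 61; the largest prime factor is 61.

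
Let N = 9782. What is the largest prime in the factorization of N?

73

9782 = 2 · 4891
4891 = 67 · 73
73 is prime.
So 9782 = 2 · 67 · 73; the largest prime factor is 73.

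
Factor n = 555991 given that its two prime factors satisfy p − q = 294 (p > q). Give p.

Since p = q + 294, we have 555991 = q(q + 294), so q² + 294q − 555991 = 0.
Discriminant: 294² + 4·555991 = 86436 + 2223964 = 2310400; √2310400 = 1520.
q = (−294 + 1520)/2 = 613, and p = q + 294 = 907.
Check: 613 · 907 = 555991.

907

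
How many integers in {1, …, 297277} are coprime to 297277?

283920

Factor: 297277 = 53 · 71 · 79.
φ(297277) = (53−1) · (71−1) · (79−1) = 52 · 70 · 78 = 283920.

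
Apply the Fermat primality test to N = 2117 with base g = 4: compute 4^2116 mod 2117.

1756

4^1 ≡ 4 (mod 2117)
4^2 ≡ 4^2 = 16 ≡ 16 (mod 2117)
4^4 ≡ 16^2 = 256 ≡ 256 (mod 2117)
4^8 ≡ 256^2 = 65536 ≡ 2026 (mod 2117)
4^16 ≡ 2026^2 = 4104676 ≡ 1930 (mod 2117)
4^32 ≡ 1930^2 = 3724900 ≡ 1097 (mod 2117)
4^64 ≡ 1097^2 = 1203409 ≡ 953 (mod 2117)
4^128 ≡ 953^2 = 908209 ≡ 16 (mod 2117)
4^256 ≡ 16^2 = 256 ≡ 256 (mod 2117)
4^512 ≡ 256^2 = 65536 ≡ 2026 (mod 2117)
4^1024 ≡ 2026^2 = 4104676 ≡ 1930 (mod 2117)
4^2048 ≡ 1930^2 = 3724900 ≡ 1097 (mod 2117)
2116 = 2048 + 64 + 4 in binary powers of 2.
So 4^2116 ≡ 1097 · 953 · 256 ≡ 1756 (mod 2117).
Since 1756 ≠ 1, base 4 is a Fermat witness: 2117 is composite.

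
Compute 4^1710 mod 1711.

4^1 ≡ 4 (mod 1711)
4^2 ≡ 4^2 = 16 ≡ 16 (mod 1711)
4^4 ≡ 16^2 = 256 ≡ 256 (mod 1711)
4^8 ≡ 256^2 = 65536 ≡ 518 (mod 1711)
4^16 ≡ 518^2 = 268324 ≡ 1408 (mod 1711)
4^32 ≡ 1408^2 = 1982464 ≡ 1126 (mod 1711)
4^64 ≡ 1126^2 = 1267876 ≡ 25 (mod 1711)
4^128 ≡ 25^2 = 625 ≡ 625 (mod 1711)
4^256 ≡ 625^2 = 390625 ≡ 517 (mod 1711)
4^512 ≡ 517^2 = 267289 ≡ 373 (mod 1711)
4^1024 ≡ 373^2 = 139129 ≡ 538 (mod 1711)
1710 = 1024 + 512 + 128 + 32 + 8 + 4 + 2 in binary powers of 2.
So 4^1710 ≡ 538 · 373 · 625 · 1126 · 518 · 256 · 16 ≡ 74 (mod 1711).
Since 74 ≠ 1, base 4 is a Fermat witness: 1711 is composite.

74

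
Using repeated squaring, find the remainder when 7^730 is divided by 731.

7^1 ≡ 7 (mod 731)
7^2 ≡ 7^2 = 49 ≡ 49 (mod 731)
7^4 ≡ 49^2 = 2401 ≡ 208 (mod 731)
7^8 ≡ 208^2 = 43264 ≡ 135 (mod 731)
7^16 ≡ 135^2 = 18225 ≡ 681 (mod 731)
7^32 ≡ 681^2 = 463761 ≡ 307 (mod 731)
7^64 ≡ 307^2 = 94249 ≡ 681 (mod 731)
7^128 ≡ 681^2 = 463761 ≡ 307 (mod 731)
7^256 ≡ 307^2 = 94249 ≡ 681 (mod 731)
7^512 ≡ 681^2 = 463761 ≡ 307 (mod 731)
730 = 512 + 128 + 64 + 16 + 8 + 2 in binary powers of 2.
So 7^730 ≡ 307 · 307 · 681 · 681 · 135 · 49 ≡ 36 (mod 731).
Since 36 ≠ 1, base 7 is a Fermat witness: 731 is composite.

36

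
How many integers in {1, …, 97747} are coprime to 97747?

88128

Factor: 97747 = 13 · 73 · 103.
φ(97747) = (13−1) · (73−1) · (103−1) = 12 · 72 · 102 = 88128.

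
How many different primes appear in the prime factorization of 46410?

6

46410 = 2 · 23205
23205 = 3 · 7735
7735 = 5 · 1547
1547 = 7 · 221
221 = 13 · 17
46410 = 2 · 3 · 5 · 7 · 13 · 17, which has 6 distinct prime factors.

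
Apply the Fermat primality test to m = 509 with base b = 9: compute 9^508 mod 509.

9^1 ≡ 9 (mod 509)
9^2 ≡ 9^2 = 81 ≡ 81 (mod 509)
9^4 ≡ 81^2 = 6561 ≡ 453 (mod 509)
9^8 ≡ 453^2 = 205209 ≡ 82 (mod 509)
9^16 ≡ 82^2 = 6724 ≡ 107 (mod 509)
9^32 ≡ 107^2 = 11449 ≡ 251 (mod 509)
9^64 ≡ 251^2 = 63001 ≡ 394 (mod 509)
9^128 ≡ 394^2 = 155236 ≡ 500 (mod 509)
9^256 ≡ 500^2 = 250000 ≡ 81 (mod 509)
508 = 256 + 128 + 64 + 32 + 16 + 8 + 4 in binary powers of 2.
So 9^508 ≡ 81 · 500 · 394 · 251 · 107 · 82 · 453 ≡ 1 (mod 509).
Since the result is 1, base 9 gives no evidence that 509 is composite.

1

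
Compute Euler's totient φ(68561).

62208

Factor: 68561 = 17 · 37 · 109.
φ(68561) = (17−1) · (37−1) · (109−1) = 16 · 36 · 108 = 62208.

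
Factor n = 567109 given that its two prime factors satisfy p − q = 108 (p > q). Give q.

701

Since p = q + 108, we have 567109 = q(q + 108), so q² + 108q − 567109 = 0.
Discriminant: 108² + 4·567109 = 11664 + 2268436 = 2280100; √2280100 = 1510.
q = (−108 + 1510)/2 = 701, and p = q + 108 = 809.
Check: 701 · 809 = 567109.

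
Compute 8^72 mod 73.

8^1 ≡ 8 (mod 73)
8^2 ≡ 8^2 = 64 ≡ 64 (mod 73)
8^4 ≡ 64^2 = 4096 ≡ 8 (mod 73)
8^8 ≡ 8^2 = 64 ≡ 64 (mod 73)
8^16 ≡ 64^2 = 4096 ≡ 8 (mod 73)
8^32 ≡ 8^2 = 64 ≡ 64 (mod 73)
8^64 ≡ 64^2 = 4096 ≡ 8 (mod 73)
72 = 64 + 8 in binary powers of 2.
So 8^72 ≡ 8 · 64 ≡ 1 (mod 73).
Since the result is 1, base 8 gives no evidence that 73 is composite.

1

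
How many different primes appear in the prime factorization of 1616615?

1616615 = 5 · 323323
323323 = 7 · 46189
46189 = 11 · 4199
4199 = 13 · 323
323 = 17 · 19
1616615 = 5 · 7 · 11 · 13 · 17 · 19, which has 6 distinct prime factors.

6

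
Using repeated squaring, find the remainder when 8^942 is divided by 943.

8^1 ≡ 8 (mod 943)
8^2 ≡ 8^2 = 64 ≡ 64 (mod 943)
8^4 ≡ 64^2 = 4096 ≡ 324 (mod 943)
8^8 ≡ 324^2 = 104976 ≡ 303 (mod 943)
8^16 ≡ 303^2 = 91809 ≡ 338 (mod 943)
8^32 ≡ 338^2 = 114244 ≡ 141 (mod 943)
8^64 ≡ 141^2 = 19881 ≡ 78 (mod 943)
8^128 ≡ 78^2 = 6084 ≡ 426 (mod 943)
8^256 ≡ 426^2 = 181476 ≡ 420 (mod 943)
8^512 ≡ 420^2 = 176400 ≡ 59 (mod 943)
942 = 512 + 256 + 128 + 32 + 8 + 4 + 2 in binary powers of 2.
So 8^942 ≡ 59 · 420 · 426 · 141 · 303 · 324 · 64 ≡ 679 (mod 943).
Since 679 ≠ 1, base 8 is a Fermat witness: 943 is composite.

679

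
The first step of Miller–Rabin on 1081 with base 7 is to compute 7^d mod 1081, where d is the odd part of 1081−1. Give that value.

1081 − 1 = 1080 = 2^3 · 135, so d = 135.
7^1 ≡ 7 (mod 1081)
7^2 ≡ 7^2 = 49 ≡ 49 (mod 1081)
7^4 ≡ 49^2 = 2401 ≡ 239 (mod 1081)
7^8 ≡ 239^2 = 57121 ≡ 909 (mod 1081)
7^16 ≡ 909^2 = 826281 ≡ 397 (mod 1081)
7^32 ≡ 397^2 = 157609 ≡ 864 (mod 1081)
7^64 ≡ 864^2 = 746496 ≡ 606 (mod 1081)
7^128 ≡ 606^2 = 367236 ≡ 777 (mod 1081)
135 = 128 + 4 + 2 + 1 in binary powers of 2.
So 7^135 ≡ 777 · 239 · 49 · 7 ≡ 366 (mod 1081).
Squaring chain: 366 → 993 → 177; never reaches −1, so base 7 is a Miller–Rabin witness that 1081 is composite.

366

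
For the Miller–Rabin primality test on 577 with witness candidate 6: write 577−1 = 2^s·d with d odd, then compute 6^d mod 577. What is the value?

391

577 − 1 = 576 = 2^6 · 9, so d = 9.
6^1 ≡ 6 (mod 577)
6^2 ≡ 6^2 = 36 ≡ 36 (mod 577)
6^4 ≡ 36^2 = 1296 ≡ 142 (mod 577)
6^8 ≡ 142^2 = 20164 ≡ 546 (mod 577)
9 = 8 + 1 in binary powers of 2.
So 6^9 ≡ 546 · 6 ≡ 391 (mod 577).
Squaring chain: 391 → 553 → 576 → 1 → 1 → 1; reaches −1, so base 6 does not prove 577 composite.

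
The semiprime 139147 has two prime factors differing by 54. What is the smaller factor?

347

Since p = q + 54, we have 139147 = q(q + 54), so q² + 54q − 139147 = 0.
Discriminant: 54² + 4·139147 = 2916 + 556588 = 559504; √559504 = 748.
q = (−54 + 748)/2 = 347, and p = q + 54 = 401.
Check: 347 · 401 = 139147.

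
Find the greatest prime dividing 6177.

71

6177 = 3 · 2059
2059 = 29 · 71
71 is prime.
So 6177 = 3 · 29 · 71; the largest prime factor is 71.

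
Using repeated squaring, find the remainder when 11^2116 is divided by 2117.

401

11^1 ≡ 11 (mod 2117)
11^2 ≡ 11^2 = 121 ≡ 121 (mod 2117)
11^4 ≡ 121^2 = 14641 ≡ 1939 (mod 2117)
11^8 ≡ 1939^2 = 3759721 ≡ 2046 (mod 2117)
11^16 ≡ 2046^2 = 4186116 ≡ 807 (mod 2117)
11^32 ≡ 807^2 = 651249 ≡ 1330 (mod 2117)
11^64 ≡ 1330^2 = 1768900 ≡ 1205 (mod 2117)
11^128 ≡ 1205^2 = 1452025 ≡ 1880 (mod 2117)
11^256 ≡ 1880^2 = 3534400 ≡ 1127 (mod 2117)
11^512 ≡ 1127^2 = 1270129 ≡ 2046 (mod 2117)
11^1024 ≡ 2046^2 = 4186116 ≡ 807 (mod 2117)
11^2048 ≡ 807^2 = 651249 ≡ 1330 (mod 2117)
2116 = 2048 + 64 + 4 in binary powers of 2.
So 11^2116 ≡ 1330 · 1205 · 1939 ≡ 401 (mod 2117).
Since 401 ≠ 1, base 11 is a Fermat witness: 2117 is composite.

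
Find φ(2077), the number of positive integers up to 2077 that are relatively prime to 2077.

1980

Factor: 2077 = 31 · 67.
φ(2077) = (31−1) · (67−1) = 30 · 66 = 1980.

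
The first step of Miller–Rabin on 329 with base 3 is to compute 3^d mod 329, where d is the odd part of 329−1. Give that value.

329 − 1 = 328 = 2^3 · 41, so d = 41.
3^1 ≡ 3 (mod 329)
3^2 ≡ 3^2 = 9 ≡ 9 (mod 329)
3^4 ≡ 9^2 = 81 ≡ 81 (mod 329)
3^8 ≡ 81^2 = 6561 ≡ 310 (mod 329)
3^16 ≡ 310^2 = 96100 ≡ 32 (mod 329)
3^32 ≡ 32^2 = 1024 ≡ 37 (mod 329)
41 = 32 + 8 + 1 in binary powers of 2.
So 3^41 ≡ 37 · 310 · 3 ≡ 194 (mod 329).
Squaring chain: 194 → 130 → 121; never reaches −1, so base 3 is a Miller–Rabin witness that 329 is composite.

194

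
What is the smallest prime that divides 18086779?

83

18086779 is odd.
Digit sum 46, not divisible by 3.
Ends in 9: not divisible by 5.
7: 18086779 = 7·2583825 + 4
11: 18086779 = 11·1644252 + 7
13: 18086779 = 13·1391290 + 9
17: 18086779 = 17·1063928 + 3
19: 18086779 = 19·951935 + 14
23: 18086779 = 23·786381 + 16
29: 18086779 = 29·623682 + 1
31: 18086779 = 31·583444 + 15
37: 18086779 = 37·488831 + 32
41: 18086779 = 41·441140 + 39
43: 18086779 = 43·420622 + 33
47: 18086779 = 47·384825 + 4
53: 18086779 = 53·341259 + 52
59: 18086779 = 59·306555 + 34
61: 18086779 = 61·296504 + 35
67: 18086779 = 67·269951 + 62
71: 18086779 = 71·254743 + 26
73: 18086779 = 73·247764 + 7
79: 18086779 = 79·228946 + 45
83: 18086779 = 83·217913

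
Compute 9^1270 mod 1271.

532

9^1 ≡ 9 (mod 1271)
9^2 ≡ 9^2 = 81 ≡ 81 (mod 1271)
9^4 ≡ 81^2 = 6561 ≡ 206 (mod 1271)
9^8 ≡ 206^2 = 42436 ≡ 493 (mod 1271)
9^16 ≡ 493^2 = 243049 ≡ 288 (mod 1271)
9^32 ≡ 288^2 = 82944 ≡ 329 (mod 1271)
9^64 ≡ 329^2 = 108241 ≡ 206 (mod 1271)
9^128 ≡ 206^2 = 42436 ≡ 493 (mod 1271)
9^256 ≡ 493^2 = 243049 ≡ 288 (mod 1271)
9^512 ≡ 288^2 = 82944 ≡ 329 (mod 1271)
9^1024 ≡ 329^2 = 108241 ≡ 206 (mod 1271)
1270 = 1024 + 128 + 64 + 32 + 16 + 4 + 2 in binary powers of 2.
So 9^1270 ≡ 206 · 493 · 206 · 329 · 288 · 206 · 81 ≡ 532 (mod 1271).
Since 532 ≠ 1, base 9 is a Fermat witness: 1271 is composite.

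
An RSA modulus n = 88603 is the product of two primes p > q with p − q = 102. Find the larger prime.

Since p = q + 102, we have 88603 = q(q + 102), so q² + 102q − 88603 = 0.
Discriminant: 102² + 4·88603 = 10404 + 354412 = 364816; √364816 = 604.
q = (−102 + 604)/2 = 251, and p = q + 102 = 353.
Check: 251 · 353 = 88603.

353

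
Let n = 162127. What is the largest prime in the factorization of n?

53

162127 = 7 · 23161
23161 = 19 · 1219
1219 = 23 · 53
53 is prime.
So 162127 = 7 · 19 · 23 · 53; the largest prime factor is 53.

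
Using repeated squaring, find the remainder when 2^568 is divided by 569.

1

2^1 ≡ 2 (mod 569)
2^2 ≡ 2^2 = 4 ≡ 4 (mod 569)
2^4 ≡ 4^2 = 16 ≡ 16 (mod 569)
2^8 ≡ 16^2 = 256 ≡ 256 (mod 569)
2^16 ≡ 256^2 = 65536 ≡ 101 (mod 569)
2^32 ≡ 101^2 = 10201 ≡ 528 (mod 569)
2^64 ≡ 528^2 = 278784 ≡ 543 (mod 569)
2^128 ≡ 543^2 = 294849 ≡ 107 (mod 569)
2^256 ≡ 107^2 = 11449 ≡ 69 (mod 569)
2^512 ≡ 69^2 = 4761 ≡ 209 (mod 569)
568 = 512 + 32 + 16 + 8 in binary powers of 2.
So 2^568 ≡ 209 · 528 · 101 · 256 ≡ 1 (mod 569).
Since the result is 1, base 2 gives no evidence that 569 is composite.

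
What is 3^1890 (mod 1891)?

3^1 ≡ 3 (mod 1891)
3^2 ≡ 3^2 = 9 ≡ 9 (mod 1891)
3^4 ≡ 9^2 = 81 ≡ 81 (mod 1891)
3^8 ≡ 81^2 = 6561 ≡ 888 (mod 1891)
3^16 ≡ 888^2 = 788544 ≡ 1888 (mod 1891)
3^32 ≡ 1888^2 = 3564544 ≡ 9 (mod 1891)
3^64 ≡ 9^2 = 81 ≡ 81 (mod 1891)
3^128 ≡ 81^2 = 6561 ≡ 888 (mod 1891)
3^256 ≡ 888^2 = 788544 ≡ 1888 (mod 1891)
3^512 ≡ 1888^2 = 3564544 ≡ 9 (mod 1891)
3^1024 ≡ 9^2 = 81 ≡ 81 (mod 1891)
1890 = 1024 + 512 + 256 + 64 + 32 + 2 in binary powers of 2.
So 3^1890 ≡ 81 · 9 · 1888 · 81 · 9 · 9 ≡ 1 (mod 1891).
Since the result is 1, base 3 gives no evidence that 1891 is composite.

1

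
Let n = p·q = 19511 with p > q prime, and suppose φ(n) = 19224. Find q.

φ(n) = (p−1)(q−1) = n − (p+q) + 1, so p + q = 19511 − 19224 + 1 = 288.
p and q are the roots of t² − 288t + 19511 = 0.
Discriminant: 288² − 4·19511 = 82944 − 78044 = 4900; √4900 = 70.
q = (288 − 70)/2 = 109, p = (288 + 70)/2 = 179.
Check: 109 · 179 = 19511.

109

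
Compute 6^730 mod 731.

49

6^1 ≡ 6 (mod 731)
6^2 ≡ 6^2 = 36 ≡ 36 (mod 731)
6^4 ≡ 36^2 = 1296 ≡ 565 (mod 731)
6^8 ≡ 565^2 = 319225 ≡ 509 (mod 731)
6^16 ≡ 509^2 = 259081 ≡ 307 (mod 731)
6^32 ≡ 307^2 = 94249 ≡ 681 (mod 731)
6^64 ≡ 681^2 = 463761 ≡ 307 (mod 731)
6^128 ≡ 307^2 = 94249 ≡ 681 (mod 731)
6^256 ≡ 681^2 = 463761 ≡ 307 (mod 731)
6^512 ≡ 307^2 = 94249 ≡ 681 (mod 731)
730 = 512 + 128 + 64 + 16 + 8 + 2 in binary powers of 2.
So 6^730 ≡ 681 · 681 · 307 · 307 · 509 · 36 ≡ 49 (mod 731).
Since 49 ≠ 1, base 6 is a Fermat witness: 731 is composite.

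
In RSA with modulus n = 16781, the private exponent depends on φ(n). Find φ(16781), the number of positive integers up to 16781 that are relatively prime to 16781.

Factor: 16781 = 97 · 173.
φ(16781) = (97−1) · (173−1) = 96 · 172 = 16512.

16512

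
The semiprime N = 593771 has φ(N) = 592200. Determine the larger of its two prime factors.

941

φ(n) = (p−1)(q−1) = n − (p+q) + 1, so p + q = 593771 − 592200 + 1 = 1572.
p and q are the roots of t² − 1572t + 593771 = 0.
Discriminant: 1572² − 4·593771 = 2471184 − 2375084 = 96100; √96100 = 310.
q = (1572 − 310)/2 = 631, p = (1572 + 310)/2 = 941.
Check: 631 · 941 = 593771.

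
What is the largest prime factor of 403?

403 = 13 · 31
31 is prime.
So 403 = 13 · 31; the largest prime factor is 31.

31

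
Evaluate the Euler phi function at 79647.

52440

Factor: 79647 = 3 · 139 · 191.
φ(79647) = (3−1) · (139−1) · (191−1) = 2 · 138 · 190 = 52440.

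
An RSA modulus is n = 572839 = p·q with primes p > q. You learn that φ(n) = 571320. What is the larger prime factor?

829

φ(n) = (p−1)(q−1) = n − (p+q) + 1, so p + q = 572839 − 571320 + 1 = 1520.
p and q are the roots of t² − 1520t + 572839 = 0.
Discriminant: 1520² − 4·572839 = 2310400 − 2291356 = 19044; √19044 = 138.
q = (1520 − 138)/2 = 691, p = (1520 + 138)/2 = 829.
Check: 691 · 829 = 572839.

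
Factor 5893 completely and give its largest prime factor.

5893 = 71 · 83
83 is prime.
So 5893 = 71 · 83; the largest prime factor is 83.

83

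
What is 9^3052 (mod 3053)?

1971

9^1 ≡ 9 (mod 3053)
9^2 ≡ 9^2 = 81 ≡ 81 (mod 3053)
9^4 ≡ 81^2 = 6561 ≡ 455 (mod 3053)
9^8 ≡ 455^2 = 207025 ≡ 2474 (mod 3053)
9^16 ≡ 2474^2 = 6120676 ≡ 2464 (mod 3053)
9^32 ≡ 2464^2 = 6071296 ≡ 1932 (mod 3053)
9^64 ≡ 1932^2 = 3732624 ≡ 1858 (mod 3053)
9^128 ≡ 1858^2 = 3452164 ≡ 2274 (mod 3053)
9^256 ≡ 2274^2 = 5171076 ≡ 2347 (mod 3053)
9^512 ≡ 2347^2 = 5508409 ≡ 797 (mod 3053)
9^1024 ≡ 797^2 = 635209 ≡ 185 (mod 3053)
9^2048 ≡ 185^2 = 34225 ≡ 642 (mod 3053)
3052 = 2048 + 512 + 256 + 128 + 64 + 32 + 8 + 4 in binary powers of 2.
So 9^3052 ≡ 642 · 797 · 2347 · 2274 · 1858 · 1932 · 2474 · 455 ≡ 1971 (mod 3053).
Since 1971 ≠ 1, base 9 is a Fermat witness: 3053 is composite.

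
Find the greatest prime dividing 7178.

7178 = 2 · 3589
3589 = 37 · 97
97 is prime.
So 7178 = 2 · 37 · 97; the largest prime factor is 97.

97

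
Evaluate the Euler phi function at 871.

Factor: 871 = 13 · 67.
φ(871) = (13−1) · (67−1) = 12 · 66 = 792.

792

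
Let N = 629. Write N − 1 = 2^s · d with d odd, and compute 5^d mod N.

309

629 − 1 = 628 = 2^2 · 157, so d = 157.
5^1 ≡ 5 (mod 629)
5^2 ≡ 5^2 = 25 ≡ 25 (mod 629)
5^4 ≡ 25^2 = 625 ≡ 625 (mod 629)
5^8 ≡ 625^2 = 390625 ≡ 16 (mod 629)
5^16 ≡ 16^2 = 256 ≡ 256 (mod 629)
5^32 ≡ 256^2 = 65536 ≡ 120 (mod 629)
5^64 ≡ 120^2 = 14400 ≡ 562 (mod 629)
5^128 ≡ 562^2 = 315844 ≡ 86 (mod 629)
157 = 128 + 16 + 8 + 4 + 1 in binary powers of 2.
So 5^157 ≡ 86 · 256 · 16 · 625 · 5 ≡ 309 (mod 629).
Squaring chain: 309 → 502; never reaches −1, so base 5 is a Miller–Rabin witness that 629 is composite.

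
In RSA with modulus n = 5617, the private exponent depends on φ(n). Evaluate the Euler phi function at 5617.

5440

Factor: 5617 = 41 · 137.
φ(5617) = (41−1) · (137−1) = 40 · 136 = 5440.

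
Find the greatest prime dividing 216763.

216763 = 43 · 5041
5041 = 71 · 71
71 = 71 · 1
So 216763 = 43 · 71^2; the largest prime factor is 71.

71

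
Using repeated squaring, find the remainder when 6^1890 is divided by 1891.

1768

6^1 ≡ 6 (mod 1891)
6^2 ≡ 6^2 = 36 ≡ 36 (mod 1891)
6^4 ≡ 36^2 = 1296 ≡ 1296 (mod 1891)
6^8 ≡ 1296^2 = 1679616 ≡ 408 (mod 1891)
6^16 ≡ 408^2 = 166464 ≡ 56 (mod 1891)
6^32 ≡ 56^2 = 3136 ≡ 1245 (mod 1891)
6^64 ≡ 1245^2 = 1550025 ≡ 1296 (mod 1891)
6^128 ≡ 1296^2 = 1679616 ≡ 408 (mod 1891)
6^256 ≡ 408^2 = 166464 ≡ 56 (mod 1891)
6^512 ≡ 56^2 = 3136 ≡ 1245 (mod 1891)
6^1024 ≡ 1245^2 = 1550025 ≡ 1296 (mod 1891)
1890 = 1024 + 512 + 256 + 64 + 32 + 2 in binary powers of 2.
So 6^1890 ≡ 1296 · 1245 · 56 · 1296 · 1245 · 36 ≡ 1768 (mod 1891).
Since 1768 ≠ 1, base 6 is a Fermat witness: 1891 is composite.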